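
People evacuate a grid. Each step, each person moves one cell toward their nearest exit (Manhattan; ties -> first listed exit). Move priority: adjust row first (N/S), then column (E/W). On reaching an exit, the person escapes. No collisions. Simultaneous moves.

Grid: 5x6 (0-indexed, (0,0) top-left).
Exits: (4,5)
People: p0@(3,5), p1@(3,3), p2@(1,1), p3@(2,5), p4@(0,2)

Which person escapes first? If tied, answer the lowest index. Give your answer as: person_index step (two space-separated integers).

Answer: 0 1

Derivation:
Step 1: p0:(3,5)->(4,5)->EXIT | p1:(3,3)->(4,3) | p2:(1,1)->(2,1) | p3:(2,5)->(3,5) | p4:(0,2)->(1,2)
Step 2: p0:escaped | p1:(4,3)->(4,4) | p2:(2,1)->(3,1) | p3:(3,5)->(4,5)->EXIT | p4:(1,2)->(2,2)
Step 3: p0:escaped | p1:(4,4)->(4,5)->EXIT | p2:(3,1)->(4,1) | p3:escaped | p4:(2,2)->(3,2)
Step 4: p0:escaped | p1:escaped | p2:(4,1)->(4,2) | p3:escaped | p4:(3,2)->(4,2)
Step 5: p0:escaped | p1:escaped | p2:(4,2)->(4,3) | p3:escaped | p4:(4,2)->(4,3)
Step 6: p0:escaped | p1:escaped | p2:(4,3)->(4,4) | p3:escaped | p4:(4,3)->(4,4)
Step 7: p0:escaped | p1:escaped | p2:(4,4)->(4,5)->EXIT | p3:escaped | p4:(4,4)->(4,5)->EXIT
Exit steps: [1, 3, 7, 2, 7]
First to escape: p0 at step 1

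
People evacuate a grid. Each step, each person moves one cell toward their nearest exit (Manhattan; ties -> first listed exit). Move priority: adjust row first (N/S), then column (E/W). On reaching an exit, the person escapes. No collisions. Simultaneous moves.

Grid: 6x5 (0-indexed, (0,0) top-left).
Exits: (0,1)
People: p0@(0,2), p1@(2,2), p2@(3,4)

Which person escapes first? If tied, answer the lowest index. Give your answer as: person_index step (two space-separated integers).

Answer: 0 1

Derivation:
Step 1: p0:(0,2)->(0,1)->EXIT | p1:(2,2)->(1,2) | p2:(3,4)->(2,4)
Step 2: p0:escaped | p1:(1,2)->(0,2) | p2:(2,4)->(1,4)
Step 3: p0:escaped | p1:(0,2)->(0,1)->EXIT | p2:(1,4)->(0,4)
Step 4: p0:escaped | p1:escaped | p2:(0,4)->(0,3)
Step 5: p0:escaped | p1:escaped | p2:(0,3)->(0,2)
Step 6: p0:escaped | p1:escaped | p2:(0,2)->(0,1)->EXIT
Exit steps: [1, 3, 6]
First to escape: p0 at step 1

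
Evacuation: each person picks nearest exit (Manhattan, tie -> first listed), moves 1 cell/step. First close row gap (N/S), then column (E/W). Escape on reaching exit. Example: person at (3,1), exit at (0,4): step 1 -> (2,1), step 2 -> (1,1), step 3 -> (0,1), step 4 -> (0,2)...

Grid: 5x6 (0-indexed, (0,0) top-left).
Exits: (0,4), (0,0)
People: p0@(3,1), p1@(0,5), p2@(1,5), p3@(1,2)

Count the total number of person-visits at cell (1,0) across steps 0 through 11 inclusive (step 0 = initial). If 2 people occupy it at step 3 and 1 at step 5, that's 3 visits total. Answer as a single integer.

Step 0: p0@(3,1) p1@(0,5) p2@(1,5) p3@(1,2) -> at (1,0): 0 [-], cum=0
Step 1: p0@(2,1) p1@ESC p2@(0,5) p3@(0,2) -> at (1,0): 0 [-], cum=0
Step 2: p0@(1,1) p1@ESC p2@ESC p3@(0,3) -> at (1,0): 0 [-], cum=0
Step 3: p0@(0,1) p1@ESC p2@ESC p3@ESC -> at (1,0): 0 [-], cum=0
Step 4: p0@ESC p1@ESC p2@ESC p3@ESC -> at (1,0): 0 [-], cum=0
Total visits = 0

Answer: 0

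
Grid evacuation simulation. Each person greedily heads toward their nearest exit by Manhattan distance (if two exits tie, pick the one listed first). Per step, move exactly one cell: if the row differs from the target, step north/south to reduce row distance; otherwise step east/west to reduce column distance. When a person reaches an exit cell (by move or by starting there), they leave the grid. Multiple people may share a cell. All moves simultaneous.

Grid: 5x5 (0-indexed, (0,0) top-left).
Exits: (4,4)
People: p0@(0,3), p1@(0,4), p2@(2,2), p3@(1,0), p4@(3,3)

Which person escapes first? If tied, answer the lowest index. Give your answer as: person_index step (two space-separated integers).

Step 1: p0:(0,3)->(1,3) | p1:(0,4)->(1,4) | p2:(2,2)->(3,2) | p3:(1,0)->(2,0) | p4:(3,3)->(4,3)
Step 2: p0:(1,3)->(2,3) | p1:(1,4)->(2,4) | p2:(3,2)->(4,2) | p3:(2,0)->(3,0) | p4:(4,3)->(4,4)->EXIT
Step 3: p0:(2,3)->(3,3) | p1:(2,4)->(3,4) | p2:(4,2)->(4,3) | p3:(3,0)->(4,0) | p4:escaped
Step 4: p0:(3,3)->(4,3) | p1:(3,4)->(4,4)->EXIT | p2:(4,3)->(4,4)->EXIT | p3:(4,0)->(4,1) | p4:escaped
Step 5: p0:(4,3)->(4,4)->EXIT | p1:escaped | p2:escaped | p3:(4,1)->(4,2) | p4:escaped
Step 6: p0:escaped | p1:escaped | p2:escaped | p3:(4,2)->(4,3) | p4:escaped
Step 7: p0:escaped | p1:escaped | p2:escaped | p3:(4,3)->(4,4)->EXIT | p4:escaped
Exit steps: [5, 4, 4, 7, 2]
First to escape: p4 at step 2

Answer: 4 2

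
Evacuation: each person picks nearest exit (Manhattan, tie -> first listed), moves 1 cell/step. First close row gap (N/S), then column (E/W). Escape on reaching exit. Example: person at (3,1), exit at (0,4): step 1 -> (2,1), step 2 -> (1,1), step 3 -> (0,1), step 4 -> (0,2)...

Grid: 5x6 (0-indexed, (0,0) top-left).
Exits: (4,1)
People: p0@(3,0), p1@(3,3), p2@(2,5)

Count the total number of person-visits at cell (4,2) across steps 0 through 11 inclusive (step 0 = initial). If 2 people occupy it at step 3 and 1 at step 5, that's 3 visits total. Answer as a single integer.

Answer: 2

Derivation:
Step 0: p0@(3,0) p1@(3,3) p2@(2,5) -> at (4,2): 0 [-], cum=0
Step 1: p0@(4,0) p1@(4,3) p2@(3,5) -> at (4,2): 0 [-], cum=0
Step 2: p0@ESC p1@(4,2) p2@(4,5) -> at (4,2): 1 [p1], cum=1
Step 3: p0@ESC p1@ESC p2@(4,4) -> at (4,2): 0 [-], cum=1
Step 4: p0@ESC p1@ESC p2@(4,3) -> at (4,2): 0 [-], cum=1
Step 5: p0@ESC p1@ESC p2@(4,2) -> at (4,2): 1 [p2], cum=2
Step 6: p0@ESC p1@ESC p2@ESC -> at (4,2): 0 [-], cum=2
Total visits = 2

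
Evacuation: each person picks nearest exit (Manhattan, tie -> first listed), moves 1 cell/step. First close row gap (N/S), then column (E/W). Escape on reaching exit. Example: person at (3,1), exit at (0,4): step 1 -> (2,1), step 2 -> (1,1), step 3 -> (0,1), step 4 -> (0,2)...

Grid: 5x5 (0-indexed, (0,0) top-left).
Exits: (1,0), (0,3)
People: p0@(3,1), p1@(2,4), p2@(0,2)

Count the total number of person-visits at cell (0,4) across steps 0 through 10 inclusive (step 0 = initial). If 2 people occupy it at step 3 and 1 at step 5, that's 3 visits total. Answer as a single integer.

Answer: 1

Derivation:
Step 0: p0@(3,1) p1@(2,4) p2@(0,2) -> at (0,4): 0 [-], cum=0
Step 1: p0@(2,1) p1@(1,4) p2@ESC -> at (0,4): 0 [-], cum=0
Step 2: p0@(1,1) p1@(0,4) p2@ESC -> at (0,4): 1 [p1], cum=1
Step 3: p0@ESC p1@ESC p2@ESC -> at (0,4): 0 [-], cum=1
Total visits = 1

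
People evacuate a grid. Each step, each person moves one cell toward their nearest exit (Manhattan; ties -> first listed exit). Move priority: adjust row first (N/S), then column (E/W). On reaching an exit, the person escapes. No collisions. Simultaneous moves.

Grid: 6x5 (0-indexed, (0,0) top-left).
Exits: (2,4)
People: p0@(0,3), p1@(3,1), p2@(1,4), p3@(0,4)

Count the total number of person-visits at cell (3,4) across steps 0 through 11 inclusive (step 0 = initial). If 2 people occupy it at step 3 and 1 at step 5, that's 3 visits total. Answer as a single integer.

Answer: 0

Derivation:
Step 0: p0@(0,3) p1@(3,1) p2@(1,4) p3@(0,4) -> at (3,4): 0 [-], cum=0
Step 1: p0@(1,3) p1@(2,1) p2@ESC p3@(1,4) -> at (3,4): 0 [-], cum=0
Step 2: p0@(2,3) p1@(2,2) p2@ESC p3@ESC -> at (3,4): 0 [-], cum=0
Step 3: p0@ESC p1@(2,3) p2@ESC p3@ESC -> at (3,4): 0 [-], cum=0
Step 4: p0@ESC p1@ESC p2@ESC p3@ESC -> at (3,4): 0 [-], cum=0
Total visits = 0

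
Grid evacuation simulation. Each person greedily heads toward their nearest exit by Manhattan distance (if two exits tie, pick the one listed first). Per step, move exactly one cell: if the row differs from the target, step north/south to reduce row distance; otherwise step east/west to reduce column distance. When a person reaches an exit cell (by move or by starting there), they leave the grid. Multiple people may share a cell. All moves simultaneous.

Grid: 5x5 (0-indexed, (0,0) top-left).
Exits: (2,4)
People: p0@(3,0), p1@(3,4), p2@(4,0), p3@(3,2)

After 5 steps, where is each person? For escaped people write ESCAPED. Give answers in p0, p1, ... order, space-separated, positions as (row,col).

Step 1: p0:(3,0)->(2,0) | p1:(3,4)->(2,4)->EXIT | p2:(4,0)->(3,0) | p3:(3,2)->(2,2)
Step 2: p0:(2,0)->(2,1) | p1:escaped | p2:(3,0)->(2,0) | p3:(2,2)->(2,3)
Step 3: p0:(2,1)->(2,2) | p1:escaped | p2:(2,0)->(2,1) | p3:(2,3)->(2,4)->EXIT
Step 4: p0:(2,2)->(2,3) | p1:escaped | p2:(2,1)->(2,2) | p3:escaped
Step 5: p0:(2,3)->(2,4)->EXIT | p1:escaped | p2:(2,2)->(2,3) | p3:escaped

ESCAPED ESCAPED (2,3) ESCAPED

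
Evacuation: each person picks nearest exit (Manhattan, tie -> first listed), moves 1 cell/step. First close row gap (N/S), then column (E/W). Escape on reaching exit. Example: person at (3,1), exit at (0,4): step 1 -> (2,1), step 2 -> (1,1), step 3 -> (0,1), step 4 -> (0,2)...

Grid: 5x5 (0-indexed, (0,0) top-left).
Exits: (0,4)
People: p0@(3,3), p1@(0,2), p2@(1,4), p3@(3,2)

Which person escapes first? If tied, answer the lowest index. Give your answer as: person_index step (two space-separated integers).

Step 1: p0:(3,3)->(2,3) | p1:(0,2)->(0,3) | p2:(1,4)->(0,4)->EXIT | p3:(3,2)->(2,2)
Step 2: p0:(2,3)->(1,3) | p1:(0,3)->(0,4)->EXIT | p2:escaped | p3:(2,2)->(1,2)
Step 3: p0:(1,3)->(0,3) | p1:escaped | p2:escaped | p3:(1,2)->(0,2)
Step 4: p0:(0,3)->(0,4)->EXIT | p1:escaped | p2:escaped | p3:(0,2)->(0,3)
Step 5: p0:escaped | p1:escaped | p2:escaped | p3:(0,3)->(0,4)->EXIT
Exit steps: [4, 2, 1, 5]
First to escape: p2 at step 1

Answer: 2 1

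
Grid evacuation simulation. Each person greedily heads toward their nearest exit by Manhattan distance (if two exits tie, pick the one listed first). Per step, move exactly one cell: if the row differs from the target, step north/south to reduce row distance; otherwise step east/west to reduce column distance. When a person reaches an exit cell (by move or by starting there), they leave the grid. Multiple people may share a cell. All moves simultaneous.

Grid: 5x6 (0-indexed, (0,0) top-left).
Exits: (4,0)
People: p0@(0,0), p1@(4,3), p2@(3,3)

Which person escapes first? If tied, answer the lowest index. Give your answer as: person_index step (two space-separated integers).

Answer: 1 3

Derivation:
Step 1: p0:(0,0)->(1,0) | p1:(4,3)->(4,2) | p2:(3,3)->(4,3)
Step 2: p0:(1,0)->(2,0) | p1:(4,2)->(4,1) | p2:(4,3)->(4,2)
Step 3: p0:(2,0)->(3,0) | p1:(4,1)->(4,0)->EXIT | p2:(4,2)->(4,1)
Step 4: p0:(3,0)->(4,0)->EXIT | p1:escaped | p2:(4,1)->(4,0)->EXIT
Exit steps: [4, 3, 4]
First to escape: p1 at step 3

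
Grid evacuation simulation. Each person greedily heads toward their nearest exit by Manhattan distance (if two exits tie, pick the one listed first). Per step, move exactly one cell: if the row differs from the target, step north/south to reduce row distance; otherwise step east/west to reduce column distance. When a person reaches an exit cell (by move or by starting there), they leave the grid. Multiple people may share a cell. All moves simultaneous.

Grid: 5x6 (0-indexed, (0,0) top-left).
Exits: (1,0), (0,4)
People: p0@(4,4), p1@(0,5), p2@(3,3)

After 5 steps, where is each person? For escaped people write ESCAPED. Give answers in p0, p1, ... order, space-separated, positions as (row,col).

Step 1: p0:(4,4)->(3,4) | p1:(0,5)->(0,4)->EXIT | p2:(3,3)->(2,3)
Step 2: p0:(3,4)->(2,4) | p1:escaped | p2:(2,3)->(1,3)
Step 3: p0:(2,4)->(1,4) | p1:escaped | p2:(1,3)->(0,3)
Step 4: p0:(1,4)->(0,4)->EXIT | p1:escaped | p2:(0,3)->(0,4)->EXIT

ESCAPED ESCAPED ESCAPED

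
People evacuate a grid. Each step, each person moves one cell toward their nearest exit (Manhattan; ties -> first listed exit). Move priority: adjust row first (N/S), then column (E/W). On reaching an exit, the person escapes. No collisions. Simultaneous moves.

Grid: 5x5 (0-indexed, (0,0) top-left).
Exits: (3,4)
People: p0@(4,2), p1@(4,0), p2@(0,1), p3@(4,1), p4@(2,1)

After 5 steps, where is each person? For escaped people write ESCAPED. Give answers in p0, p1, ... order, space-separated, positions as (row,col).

Step 1: p0:(4,2)->(3,2) | p1:(4,0)->(3,0) | p2:(0,1)->(1,1) | p3:(4,1)->(3,1) | p4:(2,1)->(3,1)
Step 2: p0:(3,2)->(3,3) | p1:(3,0)->(3,1) | p2:(1,1)->(2,1) | p3:(3,1)->(3,2) | p4:(3,1)->(3,2)
Step 3: p0:(3,3)->(3,4)->EXIT | p1:(3,1)->(3,2) | p2:(2,1)->(3,1) | p3:(3,2)->(3,3) | p4:(3,2)->(3,3)
Step 4: p0:escaped | p1:(3,2)->(3,3) | p2:(3,1)->(3,2) | p3:(3,3)->(3,4)->EXIT | p4:(3,3)->(3,4)->EXIT
Step 5: p0:escaped | p1:(3,3)->(3,4)->EXIT | p2:(3,2)->(3,3) | p3:escaped | p4:escaped

ESCAPED ESCAPED (3,3) ESCAPED ESCAPED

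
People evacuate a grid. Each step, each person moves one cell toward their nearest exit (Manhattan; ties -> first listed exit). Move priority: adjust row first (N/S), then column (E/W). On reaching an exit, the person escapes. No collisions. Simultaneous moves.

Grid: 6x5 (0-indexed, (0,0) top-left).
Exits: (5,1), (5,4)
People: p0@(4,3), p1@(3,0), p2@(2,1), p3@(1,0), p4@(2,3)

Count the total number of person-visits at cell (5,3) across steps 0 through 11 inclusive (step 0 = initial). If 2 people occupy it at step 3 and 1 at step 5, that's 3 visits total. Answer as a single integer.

Answer: 2

Derivation:
Step 0: p0@(4,3) p1@(3,0) p2@(2,1) p3@(1,0) p4@(2,3) -> at (5,3): 0 [-], cum=0
Step 1: p0@(5,3) p1@(4,0) p2@(3,1) p3@(2,0) p4@(3,3) -> at (5,3): 1 [p0], cum=1
Step 2: p0@ESC p1@(5,0) p2@(4,1) p3@(3,0) p4@(4,3) -> at (5,3): 0 [-], cum=1
Step 3: p0@ESC p1@ESC p2@ESC p3@(4,0) p4@(5,3) -> at (5,3): 1 [p4], cum=2
Step 4: p0@ESC p1@ESC p2@ESC p3@(5,0) p4@ESC -> at (5,3): 0 [-], cum=2
Step 5: p0@ESC p1@ESC p2@ESC p3@ESC p4@ESC -> at (5,3): 0 [-], cum=2
Total visits = 2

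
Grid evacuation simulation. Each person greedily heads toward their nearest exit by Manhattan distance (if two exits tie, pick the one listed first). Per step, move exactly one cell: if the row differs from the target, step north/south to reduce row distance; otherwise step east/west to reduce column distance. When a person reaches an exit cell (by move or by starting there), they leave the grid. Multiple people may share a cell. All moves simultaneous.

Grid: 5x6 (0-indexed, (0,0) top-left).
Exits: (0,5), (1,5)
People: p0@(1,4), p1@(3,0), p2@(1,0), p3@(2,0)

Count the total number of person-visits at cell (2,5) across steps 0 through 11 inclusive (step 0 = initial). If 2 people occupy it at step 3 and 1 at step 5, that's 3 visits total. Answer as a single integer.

Step 0: p0@(1,4) p1@(3,0) p2@(1,0) p3@(2,0) -> at (2,5): 0 [-], cum=0
Step 1: p0@ESC p1@(2,0) p2@(1,1) p3@(1,0) -> at (2,5): 0 [-], cum=0
Step 2: p0@ESC p1@(1,0) p2@(1,2) p3@(1,1) -> at (2,5): 0 [-], cum=0
Step 3: p0@ESC p1@(1,1) p2@(1,3) p3@(1,2) -> at (2,5): 0 [-], cum=0
Step 4: p0@ESC p1@(1,2) p2@(1,4) p3@(1,3) -> at (2,5): 0 [-], cum=0
Step 5: p0@ESC p1@(1,3) p2@ESC p3@(1,4) -> at (2,5): 0 [-], cum=0
Step 6: p0@ESC p1@(1,4) p2@ESC p3@ESC -> at (2,5): 0 [-], cum=0
Step 7: p0@ESC p1@ESC p2@ESC p3@ESC -> at (2,5): 0 [-], cum=0
Total visits = 0

Answer: 0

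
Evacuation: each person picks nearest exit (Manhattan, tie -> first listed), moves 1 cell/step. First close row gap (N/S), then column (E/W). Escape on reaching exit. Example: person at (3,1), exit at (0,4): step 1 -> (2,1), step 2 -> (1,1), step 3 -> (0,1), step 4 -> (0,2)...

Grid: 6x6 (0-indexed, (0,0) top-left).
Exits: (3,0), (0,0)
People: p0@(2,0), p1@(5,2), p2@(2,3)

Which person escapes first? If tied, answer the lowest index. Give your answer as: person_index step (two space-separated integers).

Step 1: p0:(2,0)->(3,0)->EXIT | p1:(5,2)->(4,2) | p2:(2,3)->(3,3)
Step 2: p0:escaped | p1:(4,2)->(3,2) | p2:(3,3)->(3,2)
Step 3: p0:escaped | p1:(3,2)->(3,1) | p2:(3,2)->(3,1)
Step 4: p0:escaped | p1:(3,1)->(3,0)->EXIT | p2:(3,1)->(3,0)->EXIT
Exit steps: [1, 4, 4]
First to escape: p0 at step 1

Answer: 0 1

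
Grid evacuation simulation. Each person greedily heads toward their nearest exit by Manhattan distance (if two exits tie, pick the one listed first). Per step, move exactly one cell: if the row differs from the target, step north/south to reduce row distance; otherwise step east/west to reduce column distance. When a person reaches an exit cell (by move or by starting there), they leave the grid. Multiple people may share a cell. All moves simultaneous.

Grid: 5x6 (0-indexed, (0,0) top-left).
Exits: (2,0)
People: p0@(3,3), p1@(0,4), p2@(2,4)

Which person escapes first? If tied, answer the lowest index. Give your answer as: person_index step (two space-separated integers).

Step 1: p0:(3,3)->(2,3) | p1:(0,4)->(1,4) | p2:(2,4)->(2,3)
Step 2: p0:(2,3)->(2,2) | p1:(1,4)->(2,4) | p2:(2,3)->(2,2)
Step 3: p0:(2,2)->(2,1) | p1:(2,4)->(2,3) | p2:(2,2)->(2,1)
Step 4: p0:(2,1)->(2,0)->EXIT | p1:(2,3)->(2,2) | p2:(2,1)->(2,0)->EXIT
Step 5: p0:escaped | p1:(2,2)->(2,1) | p2:escaped
Step 6: p0:escaped | p1:(2,1)->(2,0)->EXIT | p2:escaped
Exit steps: [4, 6, 4]
First to escape: p0 at step 4

Answer: 0 4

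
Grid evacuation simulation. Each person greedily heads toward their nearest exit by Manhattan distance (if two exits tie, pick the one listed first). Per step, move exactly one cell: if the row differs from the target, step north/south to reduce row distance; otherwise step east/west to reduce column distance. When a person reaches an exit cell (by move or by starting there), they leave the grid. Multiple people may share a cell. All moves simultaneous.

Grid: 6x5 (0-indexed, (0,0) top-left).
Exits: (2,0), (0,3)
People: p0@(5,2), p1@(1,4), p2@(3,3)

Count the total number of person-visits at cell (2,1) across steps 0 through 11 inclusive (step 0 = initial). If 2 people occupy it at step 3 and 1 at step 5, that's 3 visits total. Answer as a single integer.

Step 0: p0@(5,2) p1@(1,4) p2@(3,3) -> at (2,1): 0 [-], cum=0
Step 1: p0@(4,2) p1@(0,4) p2@(2,3) -> at (2,1): 0 [-], cum=0
Step 2: p0@(3,2) p1@ESC p2@(1,3) -> at (2,1): 0 [-], cum=0
Step 3: p0@(2,2) p1@ESC p2@ESC -> at (2,1): 0 [-], cum=0
Step 4: p0@(2,1) p1@ESC p2@ESC -> at (2,1): 1 [p0], cum=1
Step 5: p0@ESC p1@ESC p2@ESC -> at (2,1): 0 [-], cum=1
Total visits = 1

Answer: 1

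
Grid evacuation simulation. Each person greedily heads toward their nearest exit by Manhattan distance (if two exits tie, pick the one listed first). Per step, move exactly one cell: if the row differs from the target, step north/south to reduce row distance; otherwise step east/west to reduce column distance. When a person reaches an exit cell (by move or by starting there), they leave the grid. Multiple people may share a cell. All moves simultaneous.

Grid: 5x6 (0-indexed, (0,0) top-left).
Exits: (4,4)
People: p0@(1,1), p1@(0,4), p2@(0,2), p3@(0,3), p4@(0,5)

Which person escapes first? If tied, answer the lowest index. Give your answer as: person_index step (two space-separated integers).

Step 1: p0:(1,1)->(2,1) | p1:(0,4)->(1,4) | p2:(0,2)->(1,2) | p3:(0,3)->(1,3) | p4:(0,5)->(1,5)
Step 2: p0:(2,1)->(3,1) | p1:(1,4)->(2,4) | p2:(1,2)->(2,2) | p3:(1,3)->(2,3) | p4:(1,5)->(2,5)
Step 3: p0:(3,1)->(4,1) | p1:(2,4)->(3,4) | p2:(2,2)->(3,2) | p3:(2,3)->(3,3) | p4:(2,5)->(3,5)
Step 4: p0:(4,1)->(4,2) | p1:(3,4)->(4,4)->EXIT | p2:(3,2)->(4,2) | p3:(3,3)->(4,3) | p4:(3,5)->(4,5)
Step 5: p0:(4,2)->(4,3) | p1:escaped | p2:(4,2)->(4,3) | p3:(4,3)->(4,4)->EXIT | p4:(4,5)->(4,4)->EXIT
Step 6: p0:(4,3)->(4,4)->EXIT | p1:escaped | p2:(4,3)->(4,4)->EXIT | p3:escaped | p4:escaped
Exit steps: [6, 4, 6, 5, 5]
First to escape: p1 at step 4

Answer: 1 4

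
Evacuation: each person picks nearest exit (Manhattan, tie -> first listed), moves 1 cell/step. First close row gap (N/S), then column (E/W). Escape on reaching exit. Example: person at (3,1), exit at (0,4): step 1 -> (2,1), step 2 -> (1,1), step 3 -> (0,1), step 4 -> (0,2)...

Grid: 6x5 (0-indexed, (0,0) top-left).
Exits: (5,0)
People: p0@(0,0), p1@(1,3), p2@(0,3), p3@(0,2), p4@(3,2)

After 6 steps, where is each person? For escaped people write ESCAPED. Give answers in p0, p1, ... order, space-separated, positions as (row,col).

Step 1: p0:(0,0)->(1,0) | p1:(1,3)->(2,3) | p2:(0,3)->(1,3) | p3:(0,2)->(1,2) | p4:(3,2)->(4,2)
Step 2: p0:(1,0)->(2,0) | p1:(2,3)->(3,3) | p2:(1,3)->(2,3) | p3:(1,2)->(2,2) | p4:(4,2)->(5,2)
Step 3: p0:(2,0)->(3,0) | p1:(3,3)->(4,3) | p2:(2,3)->(3,3) | p3:(2,2)->(3,2) | p4:(5,2)->(5,1)
Step 4: p0:(3,0)->(4,0) | p1:(4,3)->(5,3) | p2:(3,3)->(4,3) | p3:(3,2)->(4,2) | p4:(5,1)->(5,0)->EXIT
Step 5: p0:(4,0)->(5,0)->EXIT | p1:(5,3)->(5,2) | p2:(4,3)->(5,3) | p3:(4,2)->(5,2) | p4:escaped
Step 6: p0:escaped | p1:(5,2)->(5,1) | p2:(5,3)->(5,2) | p3:(5,2)->(5,1) | p4:escaped

ESCAPED (5,1) (5,2) (5,1) ESCAPED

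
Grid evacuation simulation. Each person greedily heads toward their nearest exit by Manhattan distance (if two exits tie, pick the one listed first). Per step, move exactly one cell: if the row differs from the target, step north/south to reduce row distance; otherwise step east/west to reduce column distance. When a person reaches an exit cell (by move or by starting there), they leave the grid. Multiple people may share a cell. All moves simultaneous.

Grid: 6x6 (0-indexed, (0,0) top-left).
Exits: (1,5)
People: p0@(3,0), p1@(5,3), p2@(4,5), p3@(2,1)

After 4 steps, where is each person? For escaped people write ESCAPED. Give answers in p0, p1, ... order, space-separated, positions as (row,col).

Step 1: p0:(3,0)->(2,0) | p1:(5,3)->(4,3) | p2:(4,5)->(3,5) | p3:(2,1)->(1,1)
Step 2: p0:(2,0)->(1,0) | p1:(4,3)->(3,3) | p2:(3,5)->(2,5) | p3:(1,1)->(1,2)
Step 3: p0:(1,0)->(1,1) | p1:(3,3)->(2,3) | p2:(2,5)->(1,5)->EXIT | p3:(1,2)->(1,3)
Step 4: p0:(1,1)->(1,2) | p1:(2,3)->(1,3) | p2:escaped | p3:(1,3)->(1,4)

(1,2) (1,3) ESCAPED (1,4)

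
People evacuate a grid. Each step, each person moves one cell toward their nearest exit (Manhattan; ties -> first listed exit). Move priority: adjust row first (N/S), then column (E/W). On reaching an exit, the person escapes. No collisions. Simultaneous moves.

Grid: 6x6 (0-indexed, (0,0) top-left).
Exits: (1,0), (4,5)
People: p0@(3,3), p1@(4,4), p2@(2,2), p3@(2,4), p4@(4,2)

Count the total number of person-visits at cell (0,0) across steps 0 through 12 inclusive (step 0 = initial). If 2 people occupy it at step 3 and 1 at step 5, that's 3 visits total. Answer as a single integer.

Step 0: p0@(3,3) p1@(4,4) p2@(2,2) p3@(2,4) p4@(4,2) -> at (0,0): 0 [-], cum=0
Step 1: p0@(4,3) p1@ESC p2@(1,2) p3@(3,4) p4@(4,3) -> at (0,0): 0 [-], cum=0
Step 2: p0@(4,4) p1@ESC p2@(1,1) p3@(4,4) p4@(4,4) -> at (0,0): 0 [-], cum=0
Step 3: p0@ESC p1@ESC p2@ESC p3@ESC p4@ESC -> at (0,0): 0 [-], cum=0
Total visits = 0

Answer: 0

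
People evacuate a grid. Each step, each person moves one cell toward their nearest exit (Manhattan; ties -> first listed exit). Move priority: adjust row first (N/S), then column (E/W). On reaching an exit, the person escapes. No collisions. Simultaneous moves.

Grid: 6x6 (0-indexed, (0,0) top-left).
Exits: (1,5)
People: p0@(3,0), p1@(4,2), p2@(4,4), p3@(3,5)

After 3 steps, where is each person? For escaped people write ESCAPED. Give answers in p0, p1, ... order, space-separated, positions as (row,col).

Step 1: p0:(3,0)->(2,0) | p1:(4,2)->(3,2) | p2:(4,4)->(3,4) | p3:(3,5)->(2,5)
Step 2: p0:(2,0)->(1,0) | p1:(3,2)->(2,2) | p2:(3,4)->(2,4) | p3:(2,5)->(1,5)->EXIT
Step 3: p0:(1,0)->(1,1) | p1:(2,2)->(1,2) | p2:(2,4)->(1,4) | p3:escaped

(1,1) (1,2) (1,4) ESCAPED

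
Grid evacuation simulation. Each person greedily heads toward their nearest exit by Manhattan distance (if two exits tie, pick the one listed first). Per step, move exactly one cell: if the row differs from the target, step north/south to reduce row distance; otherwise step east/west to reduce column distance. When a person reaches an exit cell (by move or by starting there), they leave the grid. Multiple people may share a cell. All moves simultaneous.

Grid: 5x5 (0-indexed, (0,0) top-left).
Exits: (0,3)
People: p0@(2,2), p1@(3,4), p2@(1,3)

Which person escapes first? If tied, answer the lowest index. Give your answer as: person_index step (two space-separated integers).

Step 1: p0:(2,2)->(1,2) | p1:(3,4)->(2,4) | p2:(1,3)->(0,3)->EXIT
Step 2: p0:(1,2)->(0,2) | p1:(2,4)->(1,4) | p2:escaped
Step 3: p0:(0,2)->(0,3)->EXIT | p1:(1,4)->(0,4) | p2:escaped
Step 4: p0:escaped | p1:(0,4)->(0,3)->EXIT | p2:escaped
Exit steps: [3, 4, 1]
First to escape: p2 at step 1

Answer: 2 1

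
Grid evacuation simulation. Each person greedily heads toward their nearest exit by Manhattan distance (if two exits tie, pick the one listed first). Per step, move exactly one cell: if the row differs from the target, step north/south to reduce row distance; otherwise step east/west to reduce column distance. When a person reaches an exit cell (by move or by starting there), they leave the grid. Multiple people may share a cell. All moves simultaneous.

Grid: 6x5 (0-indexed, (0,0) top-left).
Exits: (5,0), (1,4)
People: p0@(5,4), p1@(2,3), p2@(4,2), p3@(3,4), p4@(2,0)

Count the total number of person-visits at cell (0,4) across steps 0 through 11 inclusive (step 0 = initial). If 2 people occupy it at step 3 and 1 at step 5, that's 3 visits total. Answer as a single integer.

Step 0: p0@(5,4) p1@(2,3) p2@(4,2) p3@(3,4) p4@(2,0) -> at (0,4): 0 [-], cum=0
Step 1: p0@(5,3) p1@(1,3) p2@(5,2) p3@(2,4) p4@(3,0) -> at (0,4): 0 [-], cum=0
Step 2: p0@(5,2) p1@ESC p2@(5,1) p3@ESC p4@(4,0) -> at (0,4): 0 [-], cum=0
Step 3: p0@(5,1) p1@ESC p2@ESC p3@ESC p4@ESC -> at (0,4): 0 [-], cum=0
Step 4: p0@ESC p1@ESC p2@ESC p3@ESC p4@ESC -> at (0,4): 0 [-], cum=0
Total visits = 0

Answer: 0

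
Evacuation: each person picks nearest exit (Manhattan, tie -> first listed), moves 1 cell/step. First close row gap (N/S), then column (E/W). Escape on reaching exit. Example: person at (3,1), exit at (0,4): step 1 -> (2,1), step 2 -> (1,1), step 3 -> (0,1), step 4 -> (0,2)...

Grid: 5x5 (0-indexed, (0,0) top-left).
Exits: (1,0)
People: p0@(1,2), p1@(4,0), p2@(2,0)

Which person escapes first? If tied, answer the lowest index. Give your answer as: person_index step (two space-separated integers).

Step 1: p0:(1,2)->(1,1) | p1:(4,0)->(3,0) | p2:(2,0)->(1,0)->EXIT
Step 2: p0:(1,1)->(1,0)->EXIT | p1:(3,0)->(2,0) | p2:escaped
Step 3: p0:escaped | p1:(2,0)->(1,0)->EXIT | p2:escaped
Exit steps: [2, 3, 1]
First to escape: p2 at step 1

Answer: 2 1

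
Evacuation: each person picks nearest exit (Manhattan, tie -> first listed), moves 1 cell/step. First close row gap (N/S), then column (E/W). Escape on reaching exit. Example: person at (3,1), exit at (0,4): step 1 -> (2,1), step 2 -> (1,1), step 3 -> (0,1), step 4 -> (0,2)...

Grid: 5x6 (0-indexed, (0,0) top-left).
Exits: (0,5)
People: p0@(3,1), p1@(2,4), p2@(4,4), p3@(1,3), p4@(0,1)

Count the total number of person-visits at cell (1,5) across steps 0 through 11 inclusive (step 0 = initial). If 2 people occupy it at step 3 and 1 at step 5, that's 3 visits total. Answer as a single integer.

Answer: 0

Derivation:
Step 0: p0@(3,1) p1@(2,4) p2@(4,4) p3@(1,3) p4@(0,1) -> at (1,5): 0 [-], cum=0
Step 1: p0@(2,1) p1@(1,4) p2@(3,4) p3@(0,3) p4@(0,2) -> at (1,5): 0 [-], cum=0
Step 2: p0@(1,1) p1@(0,4) p2@(2,4) p3@(0,4) p4@(0,3) -> at (1,5): 0 [-], cum=0
Step 3: p0@(0,1) p1@ESC p2@(1,4) p3@ESC p4@(0,4) -> at (1,5): 0 [-], cum=0
Step 4: p0@(0,2) p1@ESC p2@(0,4) p3@ESC p4@ESC -> at (1,5): 0 [-], cum=0
Step 5: p0@(0,3) p1@ESC p2@ESC p3@ESC p4@ESC -> at (1,5): 0 [-], cum=0
Step 6: p0@(0,4) p1@ESC p2@ESC p3@ESC p4@ESC -> at (1,5): 0 [-], cum=0
Step 7: p0@ESC p1@ESC p2@ESC p3@ESC p4@ESC -> at (1,5): 0 [-], cum=0
Total visits = 0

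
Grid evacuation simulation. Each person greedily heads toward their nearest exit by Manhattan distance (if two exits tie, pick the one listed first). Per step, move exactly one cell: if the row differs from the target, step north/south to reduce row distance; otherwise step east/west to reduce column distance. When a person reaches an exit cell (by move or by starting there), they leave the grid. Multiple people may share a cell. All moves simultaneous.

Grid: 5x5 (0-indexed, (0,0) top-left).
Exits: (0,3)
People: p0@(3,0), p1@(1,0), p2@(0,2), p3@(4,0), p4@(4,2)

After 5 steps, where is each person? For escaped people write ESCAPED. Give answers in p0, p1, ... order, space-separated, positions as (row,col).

Step 1: p0:(3,0)->(2,0) | p1:(1,0)->(0,0) | p2:(0,2)->(0,3)->EXIT | p3:(4,0)->(3,0) | p4:(4,2)->(3,2)
Step 2: p0:(2,0)->(1,0) | p1:(0,0)->(0,1) | p2:escaped | p3:(3,0)->(2,0) | p4:(3,2)->(2,2)
Step 3: p0:(1,0)->(0,0) | p1:(0,1)->(0,2) | p2:escaped | p3:(2,0)->(1,0) | p4:(2,2)->(1,2)
Step 4: p0:(0,0)->(0,1) | p1:(0,2)->(0,3)->EXIT | p2:escaped | p3:(1,0)->(0,0) | p4:(1,2)->(0,2)
Step 5: p0:(0,1)->(0,2) | p1:escaped | p2:escaped | p3:(0,0)->(0,1) | p4:(0,2)->(0,3)->EXIT

(0,2) ESCAPED ESCAPED (0,1) ESCAPED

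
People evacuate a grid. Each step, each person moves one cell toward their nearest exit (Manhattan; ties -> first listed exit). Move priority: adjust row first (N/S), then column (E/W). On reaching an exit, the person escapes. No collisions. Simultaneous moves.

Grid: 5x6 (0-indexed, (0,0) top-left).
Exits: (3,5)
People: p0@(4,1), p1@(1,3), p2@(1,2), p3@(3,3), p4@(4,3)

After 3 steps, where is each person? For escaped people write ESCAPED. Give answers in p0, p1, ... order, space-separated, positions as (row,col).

Step 1: p0:(4,1)->(3,1) | p1:(1,3)->(2,3) | p2:(1,2)->(2,2) | p3:(3,3)->(3,4) | p4:(4,3)->(3,3)
Step 2: p0:(3,1)->(3,2) | p1:(2,3)->(3,3) | p2:(2,2)->(3,2) | p3:(3,4)->(3,5)->EXIT | p4:(3,3)->(3,4)
Step 3: p0:(3,2)->(3,3) | p1:(3,3)->(3,4) | p2:(3,2)->(3,3) | p3:escaped | p4:(3,4)->(3,5)->EXIT

(3,3) (3,4) (3,3) ESCAPED ESCAPED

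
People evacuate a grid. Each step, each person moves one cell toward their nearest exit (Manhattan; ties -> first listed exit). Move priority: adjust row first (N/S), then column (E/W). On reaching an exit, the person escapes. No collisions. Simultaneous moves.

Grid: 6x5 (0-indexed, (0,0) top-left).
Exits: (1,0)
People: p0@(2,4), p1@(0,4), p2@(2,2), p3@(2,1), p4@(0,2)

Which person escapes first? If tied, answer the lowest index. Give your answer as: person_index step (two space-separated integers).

Step 1: p0:(2,4)->(1,4) | p1:(0,4)->(1,4) | p2:(2,2)->(1,2) | p3:(2,1)->(1,1) | p4:(0,2)->(1,2)
Step 2: p0:(1,4)->(1,3) | p1:(1,4)->(1,3) | p2:(1,2)->(1,1) | p3:(1,1)->(1,0)->EXIT | p4:(1,2)->(1,1)
Step 3: p0:(1,3)->(1,2) | p1:(1,3)->(1,2) | p2:(1,1)->(1,0)->EXIT | p3:escaped | p4:(1,1)->(1,0)->EXIT
Step 4: p0:(1,2)->(1,1) | p1:(1,2)->(1,1) | p2:escaped | p3:escaped | p4:escaped
Step 5: p0:(1,1)->(1,0)->EXIT | p1:(1,1)->(1,0)->EXIT | p2:escaped | p3:escaped | p4:escaped
Exit steps: [5, 5, 3, 2, 3]
First to escape: p3 at step 2

Answer: 3 2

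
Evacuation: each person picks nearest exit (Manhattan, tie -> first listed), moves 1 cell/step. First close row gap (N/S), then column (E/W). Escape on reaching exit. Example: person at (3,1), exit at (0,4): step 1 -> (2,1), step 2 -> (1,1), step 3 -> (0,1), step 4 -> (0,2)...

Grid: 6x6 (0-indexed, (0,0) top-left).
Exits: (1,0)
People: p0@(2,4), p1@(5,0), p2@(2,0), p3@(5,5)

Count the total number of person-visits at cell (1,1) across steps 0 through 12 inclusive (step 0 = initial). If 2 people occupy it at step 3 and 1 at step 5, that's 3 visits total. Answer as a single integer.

Answer: 2

Derivation:
Step 0: p0@(2,4) p1@(5,0) p2@(2,0) p3@(5,5) -> at (1,1): 0 [-], cum=0
Step 1: p0@(1,4) p1@(4,0) p2@ESC p3@(4,5) -> at (1,1): 0 [-], cum=0
Step 2: p0@(1,3) p1@(3,0) p2@ESC p3@(3,5) -> at (1,1): 0 [-], cum=0
Step 3: p0@(1,2) p1@(2,0) p2@ESC p3@(2,5) -> at (1,1): 0 [-], cum=0
Step 4: p0@(1,1) p1@ESC p2@ESC p3@(1,5) -> at (1,1): 1 [p0], cum=1
Step 5: p0@ESC p1@ESC p2@ESC p3@(1,4) -> at (1,1): 0 [-], cum=1
Step 6: p0@ESC p1@ESC p2@ESC p3@(1,3) -> at (1,1): 0 [-], cum=1
Step 7: p0@ESC p1@ESC p2@ESC p3@(1,2) -> at (1,1): 0 [-], cum=1
Step 8: p0@ESC p1@ESC p2@ESC p3@(1,1) -> at (1,1): 1 [p3], cum=2
Step 9: p0@ESC p1@ESC p2@ESC p3@ESC -> at (1,1): 0 [-], cum=2
Total visits = 2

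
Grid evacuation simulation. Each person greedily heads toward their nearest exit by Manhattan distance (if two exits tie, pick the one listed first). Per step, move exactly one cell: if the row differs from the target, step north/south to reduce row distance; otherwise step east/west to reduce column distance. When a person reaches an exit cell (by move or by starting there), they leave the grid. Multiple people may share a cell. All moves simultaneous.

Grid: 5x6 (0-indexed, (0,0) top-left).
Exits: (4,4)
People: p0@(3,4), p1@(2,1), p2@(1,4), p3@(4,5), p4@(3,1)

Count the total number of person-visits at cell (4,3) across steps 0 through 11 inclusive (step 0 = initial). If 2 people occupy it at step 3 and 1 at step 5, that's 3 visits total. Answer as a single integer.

Answer: 2

Derivation:
Step 0: p0@(3,4) p1@(2,1) p2@(1,4) p3@(4,5) p4@(3,1) -> at (4,3): 0 [-], cum=0
Step 1: p0@ESC p1@(3,1) p2@(2,4) p3@ESC p4@(4,1) -> at (4,3): 0 [-], cum=0
Step 2: p0@ESC p1@(4,1) p2@(3,4) p3@ESC p4@(4,2) -> at (4,3): 0 [-], cum=0
Step 3: p0@ESC p1@(4,2) p2@ESC p3@ESC p4@(4,3) -> at (4,3): 1 [p4], cum=1
Step 4: p0@ESC p1@(4,3) p2@ESC p3@ESC p4@ESC -> at (4,3): 1 [p1], cum=2
Step 5: p0@ESC p1@ESC p2@ESC p3@ESC p4@ESC -> at (4,3): 0 [-], cum=2
Total visits = 2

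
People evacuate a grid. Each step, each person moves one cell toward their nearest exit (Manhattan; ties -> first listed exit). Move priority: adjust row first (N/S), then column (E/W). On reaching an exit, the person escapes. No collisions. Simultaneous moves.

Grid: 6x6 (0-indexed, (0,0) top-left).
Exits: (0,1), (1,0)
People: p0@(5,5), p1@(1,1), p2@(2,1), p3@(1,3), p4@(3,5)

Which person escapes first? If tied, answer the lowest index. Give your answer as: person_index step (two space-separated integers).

Answer: 1 1

Derivation:
Step 1: p0:(5,5)->(4,5) | p1:(1,1)->(0,1)->EXIT | p2:(2,1)->(1,1) | p3:(1,3)->(0,3) | p4:(3,5)->(2,5)
Step 2: p0:(4,5)->(3,5) | p1:escaped | p2:(1,1)->(0,1)->EXIT | p3:(0,3)->(0,2) | p4:(2,5)->(1,5)
Step 3: p0:(3,5)->(2,5) | p1:escaped | p2:escaped | p3:(0,2)->(0,1)->EXIT | p4:(1,5)->(0,5)
Step 4: p0:(2,5)->(1,5) | p1:escaped | p2:escaped | p3:escaped | p4:(0,5)->(0,4)
Step 5: p0:(1,5)->(0,5) | p1:escaped | p2:escaped | p3:escaped | p4:(0,4)->(0,3)
Step 6: p0:(0,5)->(0,4) | p1:escaped | p2:escaped | p3:escaped | p4:(0,3)->(0,2)
Step 7: p0:(0,4)->(0,3) | p1:escaped | p2:escaped | p3:escaped | p4:(0,2)->(0,1)->EXIT
Step 8: p0:(0,3)->(0,2) | p1:escaped | p2:escaped | p3:escaped | p4:escaped
Step 9: p0:(0,2)->(0,1)->EXIT | p1:escaped | p2:escaped | p3:escaped | p4:escaped
Exit steps: [9, 1, 2, 3, 7]
First to escape: p1 at step 1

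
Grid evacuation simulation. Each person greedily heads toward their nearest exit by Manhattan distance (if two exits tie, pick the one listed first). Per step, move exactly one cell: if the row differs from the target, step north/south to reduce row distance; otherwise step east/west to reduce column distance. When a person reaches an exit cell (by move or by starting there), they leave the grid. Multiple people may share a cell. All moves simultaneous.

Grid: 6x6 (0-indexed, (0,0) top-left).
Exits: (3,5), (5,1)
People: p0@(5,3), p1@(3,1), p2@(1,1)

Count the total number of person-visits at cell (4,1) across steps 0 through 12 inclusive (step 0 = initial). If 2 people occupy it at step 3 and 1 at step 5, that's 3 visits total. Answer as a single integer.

Answer: 2

Derivation:
Step 0: p0@(5,3) p1@(3,1) p2@(1,1) -> at (4,1): 0 [-], cum=0
Step 1: p0@(5,2) p1@(4,1) p2@(2,1) -> at (4,1): 1 [p1], cum=1
Step 2: p0@ESC p1@ESC p2@(3,1) -> at (4,1): 0 [-], cum=1
Step 3: p0@ESC p1@ESC p2@(4,1) -> at (4,1): 1 [p2], cum=2
Step 4: p0@ESC p1@ESC p2@ESC -> at (4,1): 0 [-], cum=2
Total visits = 2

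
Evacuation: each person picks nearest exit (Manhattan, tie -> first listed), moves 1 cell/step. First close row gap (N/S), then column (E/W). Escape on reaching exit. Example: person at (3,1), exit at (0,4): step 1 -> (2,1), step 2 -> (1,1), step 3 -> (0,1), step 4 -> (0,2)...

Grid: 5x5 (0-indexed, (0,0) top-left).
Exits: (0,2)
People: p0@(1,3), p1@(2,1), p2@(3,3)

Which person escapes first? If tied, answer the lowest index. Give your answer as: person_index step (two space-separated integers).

Step 1: p0:(1,3)->(0,3) | p1:(2,1)->(1,1) | p2:(3,3)->(2,3)
Step 2: p0:(0,3)->(0,2)->EXIT | p1:(1,1)->(0,1) | p2:(2,3)->(1,3)
Step 3: p0:escaped | p1:(0,1)->(0,2)->EXIT | p2:(1,3)->(0,3)
Step 4: p0:escaped | p1:escaped | p2:(0,3)->(0,2)->EXIT
Exit steps: [2, 3, 4]
First to escape: p0 at step 2

Answer: 0 2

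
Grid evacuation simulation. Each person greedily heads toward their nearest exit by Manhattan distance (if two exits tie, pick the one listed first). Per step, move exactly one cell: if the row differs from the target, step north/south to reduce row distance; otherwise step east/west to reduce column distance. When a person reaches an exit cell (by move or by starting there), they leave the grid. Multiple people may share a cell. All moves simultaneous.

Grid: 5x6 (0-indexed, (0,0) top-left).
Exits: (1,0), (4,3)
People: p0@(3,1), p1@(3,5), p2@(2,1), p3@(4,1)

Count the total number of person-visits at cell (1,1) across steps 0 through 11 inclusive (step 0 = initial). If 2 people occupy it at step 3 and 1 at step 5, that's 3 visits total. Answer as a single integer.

Step 0: p0@(3,1) p1@(3,5) p2@(2,1) p3@(4,1) -> at (1,1): 0 [-], cum=0
Step 1: p0@(2,1) p1@(4,5) p2@(1,1) p3@(4,2) -> at (1,1): 1 [p2], cum=1
Step 2: p0@(1,1) p1@(4,4) p2@ESC p3@ESC -> at (1,1): 1 [p0], cum=2
Step 3: p0@ESC p1@ESC p2@ESC p3@ESC -> at (1,1): 0 [-], cum=2
Total visits = 2

Answer: 2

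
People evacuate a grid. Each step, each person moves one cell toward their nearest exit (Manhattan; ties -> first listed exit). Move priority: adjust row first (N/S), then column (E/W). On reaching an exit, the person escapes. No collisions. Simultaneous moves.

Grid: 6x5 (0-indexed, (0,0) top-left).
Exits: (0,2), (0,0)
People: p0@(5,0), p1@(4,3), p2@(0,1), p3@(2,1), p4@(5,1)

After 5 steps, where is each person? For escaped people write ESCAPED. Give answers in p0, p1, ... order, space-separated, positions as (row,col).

Step 1: p0:(5,0)->(4,0) | p1:(4,3)->(3,3) | p2:(0,1)->(0,2)->EXIT | p3:(2,1)->(1,1) | p4:(5,1)->(4,1)
Step 2: p0:(4,0)->(3,0) | p1:(3,3)->(2,3) | p2:escaped | p3:(1,1)->(0,1) | p4:(4,1)->(3,1)
Step 3: p0:(3,0)->(2,0) | p1:(2,3)->(1,3) | p2:escaped | p3:(0,1)->(0,2)->EXIT | p4:(3,1)->(2,1)
Step 4: p0:(2,0)->(1,0) | p1:(1,3)->(0,3) | p2:escaped | p3:escaped | p4:(2,1)->(1,1)
Step 5: p0:(1,0)->(0,0)->EXIT | p1:(0,3)->(0,2)->EXIT | p2:escaped | p3:escaped | p4:(1,1)->(0,1)

ESCAPED ESCAPED ESCAPED ESCAPED (0,1)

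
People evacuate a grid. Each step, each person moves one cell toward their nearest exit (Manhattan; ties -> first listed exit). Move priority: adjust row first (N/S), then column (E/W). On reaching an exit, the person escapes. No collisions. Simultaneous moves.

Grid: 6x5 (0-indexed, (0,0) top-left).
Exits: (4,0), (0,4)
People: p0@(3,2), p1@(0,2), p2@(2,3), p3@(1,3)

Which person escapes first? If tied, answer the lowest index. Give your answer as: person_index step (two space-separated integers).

Answer: 1 2

Derivation:
Step 1: p0:(3,2)->(4,2) | p1:(0,2)->(0,3) | p2:(2,3)->(1,3) | p3:(1,3)->(0,3)
Step 2: p0:(4,2)->(4,1) | p1:(0,3)->(0,4)->EXIT | p2:(1,3)->(0,3) | p3:(0,3)->(0,4)->EXIT
Step 3: p0:(4,1)->(4,0)->EXIT | p1:escaped | p2:(0,3)->(0,4)->EXIT | p3:escaped
Exit steps: [3, 2, 3, 2]
First to escape: p1 at step 2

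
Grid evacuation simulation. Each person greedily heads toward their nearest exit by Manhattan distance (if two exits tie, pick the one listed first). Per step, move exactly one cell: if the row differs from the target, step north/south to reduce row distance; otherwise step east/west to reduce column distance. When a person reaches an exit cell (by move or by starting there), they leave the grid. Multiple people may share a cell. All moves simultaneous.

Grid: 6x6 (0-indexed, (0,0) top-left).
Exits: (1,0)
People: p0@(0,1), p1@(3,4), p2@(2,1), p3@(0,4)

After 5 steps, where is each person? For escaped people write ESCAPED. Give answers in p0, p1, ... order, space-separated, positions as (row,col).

Step 1: p0:(0,1)->(1,1) | p1:(3,4)->(2,4) | p2:(2,1)->(1,1) | p3:(0,4)->(1,4)
Step 2: p0:(1,1)->(1,0)->EXIT | p1:(2,4)->(1,4) | p2:(1,1)->(1,0)->EXIT | p3:(1,4)->(1,3)
Step 3: p0:escaped | p1:(1,4)->(1,3) | p2:escaped | p3:(1,3)->(1,2)
Step 4: p0:escaped | p1:(1,3)->(1,2) | p2:escaped | p3:(1,2)->(1,1)
Step 5: p0:escaped | p1:(1,2)->(1,1) | p2:escaped | p3:(1,1)->(1,0)->EXIT

ESCAPED (1,1) ESCAPED ESCAPED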